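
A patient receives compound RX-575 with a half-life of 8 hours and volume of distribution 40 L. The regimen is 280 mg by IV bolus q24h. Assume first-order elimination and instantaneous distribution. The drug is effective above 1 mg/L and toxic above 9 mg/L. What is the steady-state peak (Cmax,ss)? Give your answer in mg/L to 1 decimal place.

The dosing interval is 3 half-lives, so f = 2^(−3) = 0.125.
Accumulation ratio R = 1/(1 − f) = 1/0.875 = 8/7.
Single-dose peak C₀ = D/Vd = 280/40 = 7 mg/L.
Steady-state peak Cmax,ss = C₀·R = 7 × 8/7 ≈ 8.000 mg/L.
Peak 8.0 mg/L vs MTC 9 mg/L: below toxic threshold.

8.0 mg/L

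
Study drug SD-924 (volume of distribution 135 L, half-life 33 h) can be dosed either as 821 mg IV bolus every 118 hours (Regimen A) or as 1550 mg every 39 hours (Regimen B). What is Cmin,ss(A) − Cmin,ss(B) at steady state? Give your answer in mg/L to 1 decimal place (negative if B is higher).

-8.5 mg/L

Regimen A: f = (1/2)^(118/33) ≈ 0.0839; Cmin,ss = (821/135)·f/(1−f) ≈ 0.557 mg/L.
Regimen B: f = (1/2)^(39/33) ≈ 0.4408; Cmin,ss = (1550/135)·f/(1−f) ≈ 9.050 mg/L.
Difference ≈ 0.557 − 9.050 ≈ -8.493 mg/L.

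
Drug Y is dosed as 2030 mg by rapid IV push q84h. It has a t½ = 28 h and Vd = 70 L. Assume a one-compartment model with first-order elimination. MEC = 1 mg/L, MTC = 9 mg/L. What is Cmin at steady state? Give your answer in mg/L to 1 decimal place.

τ = 84 h = 3 half-lives, so f = (1/2)^3 = 0.125.
Accumulation ratio R = 1/(1 − f) = 1/0.875 = 8/7.
Single-dose peak C₀ = D/Vd = 2030/70 = 29 mg/L.
Steady-state peak Cmax,ss = C₀·R = 29 × 8/7 ≈ 33.143 mg/L.
Steady-state trough Cmin,ss = Cmax,ss·f ≈ 33.143 × 0.125 ≈ 4.143 mg/L.
Trough 4.1 mg/L vs MEC 1 mg/L: adequate.

4.1 mg/L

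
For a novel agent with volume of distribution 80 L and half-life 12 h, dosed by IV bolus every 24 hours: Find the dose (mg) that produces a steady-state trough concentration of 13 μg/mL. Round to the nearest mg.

τ/t½ = 24/12 ≈ 2, so f = (1/2)^(24/12) ≈ 0.250000.
Cmin,ss = (D/Vd)·f/(1−f), so D = Cmin,ss·Vd·(1−f)/f.
D = 13 × 80 × (1−f)/f ≈ 13 × 80 × 3.00000 ≈ 3120.00 mg.

3120 mg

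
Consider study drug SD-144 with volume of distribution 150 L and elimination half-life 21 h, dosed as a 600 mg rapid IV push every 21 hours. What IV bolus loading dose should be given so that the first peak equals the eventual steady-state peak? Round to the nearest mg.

f = (1/2)^(21/21) ≈ 0.500000; accumulation ratio R = 1/(1−f) ≈ 2.00000.
Loading dose to hit Cmax,ss on first dose: D_load = D_maint·R ≈ 600 × 2.00000 ≈ 1200.00 mg.

1200 mg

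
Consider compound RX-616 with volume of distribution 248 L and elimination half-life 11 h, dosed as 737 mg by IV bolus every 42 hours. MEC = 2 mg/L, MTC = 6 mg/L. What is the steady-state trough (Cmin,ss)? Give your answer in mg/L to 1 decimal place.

0.2 mg/L

τ/t½ = 42/11 ≈ 3.8182, so fraction remaining f = (1/2)^(42/11) ≈ 0.0709.
Accumulation ratio R = 1/(1 − f) ≈ 1/0.9291 ≈ 1.0763.
Single-dose peak C₀ = D/Vd = 737/248 ≈ 2.972 mg/L.
Steady-state peak Cmax,ss = C₀·R ≈ 2.972 × 1.0763 ≈ 3.199 mg/L.
Steady-state trough Cmin,ss = Cmax,ss·f ≈ 3.199 × 0.0709 ≈ 0.227 mg/L.
Trough 0.2 mg/L vs MEC 2 mg/L: subtherapeutic.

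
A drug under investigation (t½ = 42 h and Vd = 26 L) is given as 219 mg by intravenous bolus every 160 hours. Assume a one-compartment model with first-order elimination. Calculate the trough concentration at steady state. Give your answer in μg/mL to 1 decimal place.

k = ln2/t½ = ln2/42 ≈ 0.016504 h⁻¹; fraction remaining f = e^(−kτ) = e^(−0.016504×160) ≈ 0.0713.
At steady state, accumulation factor R = 1/(1 − e^(−kτ)) ≈ 1.0768.
Single-dose peak C₀ = D/Vd = 219/26 ≈ 8.423 μg/mL.
Cmax,ss = C₀/(1 − f) ≈ 8.423/0.9287 ≈ 9.070 μg/mL.
Steady-state trough Cmin,ss = Cmax,ss·f ≈ 9.070 × 0.0713 ≈ 0.647 μg/mL.

0.6 μg/mL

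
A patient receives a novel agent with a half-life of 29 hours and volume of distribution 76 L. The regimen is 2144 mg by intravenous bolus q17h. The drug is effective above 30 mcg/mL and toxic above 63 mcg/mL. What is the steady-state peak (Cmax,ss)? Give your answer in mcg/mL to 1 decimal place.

84.5 mcg/mL

k = ln2/t½ = ln2/29 ≈ 0.023902 h⁻¹; fraction remaining f = e^(−kτ) = e^(−0.023902×17) ≈ 0.6661.
At steady state, accumulation factor R = 1/(1 − e^(−kτ)) ≈ 2.9949.
Each bolus raises the concentration by D/Vd = 2144/76 ≈ 28.211 mcg/mL.
Steady-state peak Cmax,ss = C₀·R ≈ 28.211 × 2.9949 ≈ 84.489 mcg/mL.
Peak 84.5 mcg/mL vs MTC 63 mcg/mL: exceeds toxic threshold.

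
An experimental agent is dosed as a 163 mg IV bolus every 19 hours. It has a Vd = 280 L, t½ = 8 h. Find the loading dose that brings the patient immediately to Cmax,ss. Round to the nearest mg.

f = (1/2)^(19/8) ≈ 0.192776; accumulation ratio R = 1/(1−f) ≈ 1.23881.
Loading dose to hit Cmax,ss on first dose: D_load = D_maint·R ≈ 163 × 1.23881 ≈ 201.93 mg.

202 mg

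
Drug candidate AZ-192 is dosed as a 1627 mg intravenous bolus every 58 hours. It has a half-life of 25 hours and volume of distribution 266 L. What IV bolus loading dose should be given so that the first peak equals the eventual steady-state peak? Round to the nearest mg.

f = (1/2)^(58/25) ≈ 0.200267; accumulation ratio R = 1/(1−f) ≈ 1.25042.
Loading dose to hit Cmax,ss on first dose: D_load = D_maint·R ≈ 1627 × 1.25042 ≈ 2034.43 mg.

2034 mg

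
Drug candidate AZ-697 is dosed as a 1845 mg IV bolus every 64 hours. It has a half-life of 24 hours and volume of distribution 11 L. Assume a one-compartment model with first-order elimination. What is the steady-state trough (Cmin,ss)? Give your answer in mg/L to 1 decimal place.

Over one 64-h interval, 64/24 ≈ 2.6667 half-lives elapse, leaving f ≈ 0.1575 of each dose.
Each bolus raises the concentration by D/Vd = 1845/11 ≈ 167.727 mg/L.
Steady-state trough Cmin,ss = C₀·f/(1−f) ≈ 167.727 × 0.1575/0.8425 ≈ 31.355 mg/L.

31.4 mg/L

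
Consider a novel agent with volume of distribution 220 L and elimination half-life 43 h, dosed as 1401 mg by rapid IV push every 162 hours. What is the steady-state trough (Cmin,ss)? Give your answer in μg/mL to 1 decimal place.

0.5 μg/mL

Over one 162-h interval, 162/43 ≈ 3.7674 half-lives elapse, leaving f ≈ 0.0734 of each dose.
Single-dose peak C₀ = D/Vd = 1401/220 ≈ 6.368 μg/mL.
Steady-state trough Cmin,ss = C₀·f/(1−f) ≈ 6.368 × 0.0734/0.9266 ≈ 0.504 μg/mL.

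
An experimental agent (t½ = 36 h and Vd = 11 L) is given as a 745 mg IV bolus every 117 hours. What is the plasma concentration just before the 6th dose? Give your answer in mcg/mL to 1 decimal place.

f = (1/2)^(τ/t½) = (1/2)^(117/36) ≈ 0.1051.
C₀ = D/Vd = 745/11 ≈ 67.727 mcg/mL.
Before the 6th dose, 5 doses have been given. Superposition: Cmin = C₀·(f + f² + … + f^5).
≈ 67.727 × (0.1051 + 0.0110 + 0.0012 + 0.0001 + 0.0000) ≈ 67.727 × 0.1174 ≈ 7.951 mcg/mL.

8.0 mcg/mL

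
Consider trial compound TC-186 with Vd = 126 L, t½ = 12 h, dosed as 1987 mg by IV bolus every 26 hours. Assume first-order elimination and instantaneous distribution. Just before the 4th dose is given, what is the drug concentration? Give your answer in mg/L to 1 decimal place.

f = (1/2)^(τ/t½) = (1/2)^(26/12) ≈ 0.2227.
C₀ = D/Vd = 1987/126 ≈ 15.770 mg/L.
Before the 4th dose, 3 doses have been given. Superposition: Cmin = C₀·(f + f² + … + f^3).
≈ 15.770 × (0.2227 + 0.0496 + 0.0110) ≈ 15.770 × 0.2833 ≈ 4.468 mg/L.

4.5 mg/L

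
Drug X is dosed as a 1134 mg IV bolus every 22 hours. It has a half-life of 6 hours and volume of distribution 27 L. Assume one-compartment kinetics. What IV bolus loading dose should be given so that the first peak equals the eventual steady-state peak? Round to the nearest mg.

1231 mg

f = (1/2)^(22/6) ≈ 0.078745; accumulation ratio R = 1/(1−f) ≈ 1.08548.
Loading dose to hit Cmax,ss on first dose: D_load = D_maint·R ≈ 1134 × 1.08548 ≈ 1230.93 mg.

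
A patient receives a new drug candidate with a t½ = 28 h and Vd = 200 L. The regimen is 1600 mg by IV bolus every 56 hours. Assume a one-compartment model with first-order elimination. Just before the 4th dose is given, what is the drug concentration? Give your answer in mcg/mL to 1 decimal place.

2.6 mcg/mL

f = (1/2)^(τ/t½) = (1/2)^(56/28) ≈ 0.2500.
C₀ = D/Vd = 1600/200 ≈ 8.000 mcg/mL.
Before the 4th dose, 3 doses have been given. Superposition: Cmin = C₀·(f + f² + … + f^3).
≈ 8.000 × (0.2500 + 0.0625 + 0.0156) ≈ 8.000 × 0.3281 ≈ 2.625 mcg/mL.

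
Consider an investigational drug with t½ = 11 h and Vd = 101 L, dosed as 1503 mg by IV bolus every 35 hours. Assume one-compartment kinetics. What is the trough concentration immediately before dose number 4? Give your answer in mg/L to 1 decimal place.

f = (1/2)^(τ/t½) = (1/2)^(35/11) ≈ 0.1102.
C₀ = D/Vd = 1503/101 ≈ 14.881 mg/L.
Before the 4th dose, 3 doses have been given. Superposition: Cmin = C₀·(f + f² + … + f^3).
≈ 14.881 × (0.1102 + 0.0121 + 0.0013) ≈ 14.881 × 0.1236 ≈ 1.839 mg/L.

1.8 mg/L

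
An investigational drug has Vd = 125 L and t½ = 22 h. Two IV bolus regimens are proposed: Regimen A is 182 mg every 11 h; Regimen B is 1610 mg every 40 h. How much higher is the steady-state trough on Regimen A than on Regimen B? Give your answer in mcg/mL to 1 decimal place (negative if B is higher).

Regimen A: f = (1/2)^(11/22) ≈ 0.7071; Cmin,ss = (182/125)·f/(1−f) ≈ 3.515 mcg/mL.
Regimen B: f = (1/2)^(40/22) ≈ 0.2836; Cmin,ss = (1610/125)·f/(1−f) ≈ 5.099 mcg/mL.
Difference ≈ 3.515 − 5.099 ≈ -1.584 mcg/mL.

-1.6 mcg/mL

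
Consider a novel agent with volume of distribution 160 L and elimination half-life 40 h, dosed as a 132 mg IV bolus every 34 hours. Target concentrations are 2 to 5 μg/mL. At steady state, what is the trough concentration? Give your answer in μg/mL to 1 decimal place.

1.0 μg/mL

Over one 34-h interval, 34/40 ≈ 0.85 half-lives elapse, leaving f ≈ 0.5548 of each dose.
Each bolus raises the concentration by D/Vd = 132/160 ≈ 0.825 μg/mL.
Steady-state trough Cmin,ss = C₀·f/(1−f) ≈ 0.825 × 0.5548/0.4452 ≈ 1.028 μg/mL.
Trough 1.0 μg/mL vs MEC 2 μg/mL: subtherapeutic.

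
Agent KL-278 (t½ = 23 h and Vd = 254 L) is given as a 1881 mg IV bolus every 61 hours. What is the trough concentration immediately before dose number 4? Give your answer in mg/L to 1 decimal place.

f = (1/2)^(τ/t½) = (1/2)^(61/23) ≈ 0.1591.
C₀ = D/Vd = 1881/254 ≈ 7.406 mg/L.
Before the 4th dose, 3 doses have been given. Superposition: Cmin = C₀·(f + f² + … + f^3).
≈ 7.406 × (0.1591 + 0.0253 + 0.0040) ≈ 7.406 × 0.1884 ≈ 1.395 mg/L.

1.4 mg/L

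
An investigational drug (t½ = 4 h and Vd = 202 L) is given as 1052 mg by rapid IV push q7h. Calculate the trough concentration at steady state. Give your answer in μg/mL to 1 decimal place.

k = ln2/t½ = ln2/4 ≈ 0.173287 h⁻¹; fraction remaining f = e^(−kτ) = e^(−0.173287×7) ≈ 0.2973.
Each bolus raises the concentration by D/Vd = 1052/202 ≈ 5.208 μg/mL.
Steady-state trough Cmin,ss = C₀·f/(1−f) ≈ 5.208 × 0.2973/0.7027 ≈ 2.203 μg/mL.

2.2 μg/mL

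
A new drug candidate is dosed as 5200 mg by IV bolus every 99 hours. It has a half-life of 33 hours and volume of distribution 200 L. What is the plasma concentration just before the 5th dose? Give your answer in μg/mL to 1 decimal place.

3.7 μg/mL

f = (1/2)^(τ/t½) = (1/2)^(99/33) ≈ 0.1250.
C₀ = D/Vd = 5200/200 ≈ 26.000 μg/mL.
Before the 5th dose, 4 doses have been given. Superposition: Cmin = C₀·(f + f² + … + f^4).
≈ 26.000 × (0.1250 + 0.0156 + 0.0020 + 0.0002) ≈ 26.000 × 0.1428 ≈ 3.713 μg/mL.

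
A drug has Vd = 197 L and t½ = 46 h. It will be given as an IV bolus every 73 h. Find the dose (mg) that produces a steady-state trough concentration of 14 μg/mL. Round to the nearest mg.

5527 mg

τ/t½ = 73/46 ≈ 1.587, so f = (1/2)^(73/46) ≈ 0.332873.
Cmin,ss = (D/Vd)·f/(1−f), so D = Cmin,ss·Vd·(1−f)/f.
D = 14 × 197 × (1−f)/f ≈ 14 × 197 × 2.00415 ≈ 5527.45 mg.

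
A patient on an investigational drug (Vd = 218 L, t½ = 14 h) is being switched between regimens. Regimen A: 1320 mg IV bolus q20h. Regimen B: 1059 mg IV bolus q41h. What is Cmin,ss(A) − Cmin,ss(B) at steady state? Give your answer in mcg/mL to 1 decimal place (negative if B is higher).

Regimen A: f = (1/2)^(20/14) ≈ 0.3715; Cmin,ss = (1320/218)·f/(1−f) ≈ 3.579 mcg/mL.
Regimen B: f = (1/2)^(41/14) ≈ 0.1313; Cmin,ss = (1059/218)·f/(1−f) ≈ 0.734 mcg/mL.
Difference ≈ 3.579 − 0.734 ≈ 2.845 mcg/mL.

2.8 mcg/mL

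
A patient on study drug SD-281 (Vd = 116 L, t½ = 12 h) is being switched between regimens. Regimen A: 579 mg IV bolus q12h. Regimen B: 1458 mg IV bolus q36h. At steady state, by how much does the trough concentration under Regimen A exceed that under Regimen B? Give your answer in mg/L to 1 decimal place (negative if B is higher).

3.2 mg/L

Regimen A: f = (1/2)^(12/12) ≈ 0.5000; Cmin,ss = (579/116)·f/(1−f) ≈ 4.991 mg/L.
Regimen B: f = (1/2)^(36/12) ≈ 0.1250; Cmin,ss = (1458/116)·f/(1−f) ≈ 1.796 mg/L.
Difference ≈ 4.991 − 1.796 ≈ 3.195 mg/L.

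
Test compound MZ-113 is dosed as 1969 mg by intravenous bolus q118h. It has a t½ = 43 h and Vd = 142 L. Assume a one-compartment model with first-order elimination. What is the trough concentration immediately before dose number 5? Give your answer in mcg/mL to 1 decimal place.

f = (1/2)^(τ/t½) = (1/2)^(118/43) ≈ 0.1493.
C₀ = D/Vd = 1969/142 ≈ 13.866 mcg/mL.
Before the 5th dose, 4 doses have been given. Superposition: Cmin = C₀·(f + f² + … + f^4).
≈ 13.866 × (0.1493 + 0.0223 + 0.0033 + 0.0005) ≈ 13.866 × 0.1754 ≈ 2.432 mcg/mL.

2.4 mcg/mL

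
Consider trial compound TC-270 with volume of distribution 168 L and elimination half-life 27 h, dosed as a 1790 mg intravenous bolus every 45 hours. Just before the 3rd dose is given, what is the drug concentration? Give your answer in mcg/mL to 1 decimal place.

4.4 mcg/mL

f = (1/2)^(τ/t½) = (1/2)^(45/27) ≈ 0.3150.
C₀ = D/Vd = 1790/168 ≈ 10.655 mcg/mL.
Before the 3rd dose, 2 doses have been given. Superposition: Cmin = C₀·(f + f²).
≈ 10.655 × (0.3150 + 0.0992) ≈ 10.655 × 0.4142 ≈ 4.413 mcg/mL.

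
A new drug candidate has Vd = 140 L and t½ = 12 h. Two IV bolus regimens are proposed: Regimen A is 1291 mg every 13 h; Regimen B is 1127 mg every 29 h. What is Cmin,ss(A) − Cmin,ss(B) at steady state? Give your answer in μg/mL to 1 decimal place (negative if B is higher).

6.4 μg/mL

Regimen A: f = (1/2)^(13/12) ≈ 0.4719; Cmin,ss = (1291/140)·f/(1−f) ≈ 8.240 μg/mL.
Regimen B: f = (1/2)^(29/12) ≈ 0.1873; Cmin,ss = (1127/140)·f/(1−f) ≈ 1.855 μg/mL.
Difference ≈ 8.240 − 1.855 ≈ 6.385 μg/mL.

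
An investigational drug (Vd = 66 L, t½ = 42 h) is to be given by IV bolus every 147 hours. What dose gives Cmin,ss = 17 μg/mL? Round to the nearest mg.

11572 mg

τ/t½ = 147/42 ≈ 3.5, so f = (1/2)^(147/42) ≈ 0.088388.
Cmin,ss = (D/Vd)·f/(1−f), so D = Cmin,ss·Vd·(1−f)/f.
D = 17 × 66 × (1−f)/f ≈ 17 × 66 × 10.31375 ≈ 11572.03 mg.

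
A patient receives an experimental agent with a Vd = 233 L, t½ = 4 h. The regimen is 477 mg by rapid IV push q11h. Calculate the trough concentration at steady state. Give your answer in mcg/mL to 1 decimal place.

τ/t½ = 11/4 ≈ 2.75, so fraction remaining f = (1/2)^(11/4) ≈ 0.1487.
Single-dose peak C₀ = D/Vd = 477/233 ≈ 2.047 mcg/mL.
Steady-state trough Cmin,ss = C₀·f/(1−f) ≈ 2.047 × 0.1487/0.8513 ≈ 0.358 mcg/mL.

0.4 mcg/mL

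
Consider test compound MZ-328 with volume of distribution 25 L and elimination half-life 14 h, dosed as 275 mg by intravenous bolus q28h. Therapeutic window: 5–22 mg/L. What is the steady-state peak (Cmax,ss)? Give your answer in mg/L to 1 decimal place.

14.7 mg/L

τ = 28 h = 2 half-lives, so f = (1/2)^2 = 0.25.
Accumulation ratio R = 1/(1 − f) = 1/0.75 = 4/3.
Single-dose peak C₀ = D/Vd = 275/25 = 11 mg/L.
Steady-state peak Cmax,ss = C₀·R = 11 × 4/3 ≈ 14.667 mg/L.
Peak 14.7 mg/L vs MTC 22 mg/L: below toxic threshold.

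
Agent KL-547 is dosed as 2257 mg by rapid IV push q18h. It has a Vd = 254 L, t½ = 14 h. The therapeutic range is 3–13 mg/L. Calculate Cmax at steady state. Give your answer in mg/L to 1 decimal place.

15.1 mg/L

k = ln2/t½ = ln2/14 ≈ 0.049511 h⁻¹; fraction remaining f = e^(−kτ) = e^(−0.049511×18) ≈ 0.4102.
At steady state, accumulation factor R = 1/(1 − e^(−kτ)) ≈ 1.6955.
Single-dose peak C₀ = D/Vd = 2257/254 ≈ 8.886 mg/L.
Cmax,ss = C₀/(1 − f) ≈ 8.886/0.5898 ≈ 15.066 mg/L.
Peak 15.1 mg/L vs MTC 13 mg/L: exceeds toxic threshold.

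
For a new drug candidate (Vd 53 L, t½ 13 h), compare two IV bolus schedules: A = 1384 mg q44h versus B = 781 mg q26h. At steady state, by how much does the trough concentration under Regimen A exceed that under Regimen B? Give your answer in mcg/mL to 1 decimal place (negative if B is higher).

Regimen A: f = (1/2)^(44/13) ≈ 0.0957; Cmin,ss = (1384/53)·f/(1−f) ≈ 2.764 mcg/mL.
Regimen B: f = (1/2)^(26/13) ≈ 0.2500; Cmin,ss = (781/53)·f/(1−f) ≈ 4.912 mcg/mL.
Difference ≈ 2.764 − 4.912 ≈ -2.148 mcg/mL.

-2.1 mcg/mL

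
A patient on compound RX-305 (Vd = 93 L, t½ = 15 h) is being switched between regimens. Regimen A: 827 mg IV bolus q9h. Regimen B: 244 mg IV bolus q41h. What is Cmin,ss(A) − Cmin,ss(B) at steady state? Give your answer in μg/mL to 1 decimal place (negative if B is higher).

16.8 μg/mL

Regimen A: f = (1/2)^(9/15) ≈ 0.6598; Cmin,ss = (827/93)·f/(1−f) ≈ 17.246 μg/mL.
Regimen B: f = (1/2)^(41/15) ≈ 0.1504; Cmin,ss = (244/93)·f/(1−f) ≈ 0.464 μg/mL.
Difference ≈ 17.246 − 0.464 ≈ 16.782 μg/mL.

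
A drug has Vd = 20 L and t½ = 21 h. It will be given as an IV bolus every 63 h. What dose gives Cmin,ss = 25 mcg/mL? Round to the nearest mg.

τ/t½ = 63/21 ≈ 3, so f = (1/2)^(63/21) ≈ 0.125000.
Cmin,ss = (D/Vd)·f/(1−f), so D = Cmin,ss·Vd·(1−f)/f.
D = 25 × 20 × (1−f)/f ≈ 25 × 20 × 7.00000 ≈ 3500.00 mg.

3500 mg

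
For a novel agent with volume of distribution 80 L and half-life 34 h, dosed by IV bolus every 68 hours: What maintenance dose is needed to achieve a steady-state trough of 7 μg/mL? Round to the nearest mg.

1680 mg

τ/t½ = 68/34 ≈ 2, so f = (1/2)^(68/34) ≈ 0.250000.
Cmin,ss = (D/Vd)·f/(1−f), so D = Cmin,ss·Vd·(1−f)/f.
D = 7 × 80 × (1−f)/f ≈ 7 × 80 × 3.00000 ≈ 1680.00 mg.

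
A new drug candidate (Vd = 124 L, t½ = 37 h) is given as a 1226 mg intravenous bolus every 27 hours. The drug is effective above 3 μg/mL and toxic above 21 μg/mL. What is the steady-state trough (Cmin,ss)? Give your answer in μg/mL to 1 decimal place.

k = ln2/t½ = ln2/37 ≈ 0.018734 h⁻¹; fraction remaining f = e^(−kτ) = e^(−0.018734×27) ≈ 0.6030.
Single-dose peak C₀ = D/Vd = 1226/124 ≈ 9.887 μg/mL.
Steady-state trough Cmin,ss = C₀·f/(1−f) ≈ 9.887 × 0.6030/0.3970 ≈ 15.017 μg/mL.
Trough 15.0 μg/mL vs MEC 3 μg/mL: adequate.

15.0 μg/mL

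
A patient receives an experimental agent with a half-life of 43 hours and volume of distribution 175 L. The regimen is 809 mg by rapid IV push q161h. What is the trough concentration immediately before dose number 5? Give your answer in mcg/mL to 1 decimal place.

0.4 mcg/mL

f = (1/2)^(τ/t½) = (1/2)^(161/43) ≈ 0.0746.
C₀ = D/Vd = 809/175 ≈ 4.623 mcg/mL.
Before the 5th dose, 4 doses have been given. Superposition: Cmin = C₀·(f + f² + … + f^4).
≈ 4.623 × (0.0746 + 0.0056 + 0.0004 + 0.0000) ≈ 4.623 × 0.0806 ≈ 0.373 mcg/mL.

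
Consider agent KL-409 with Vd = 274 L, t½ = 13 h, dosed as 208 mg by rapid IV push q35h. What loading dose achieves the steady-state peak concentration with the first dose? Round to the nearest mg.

246 mg

f = (1/2)^(35/13) ≈ 0.154716; accumulation ratio R = 1/(1−f) ≈ 1.18303.
Loading dose to hit Cmax,ss on first dose: D_load = D_maint·R ≈ 208 × 1.18303 ≈ 246.07 mg.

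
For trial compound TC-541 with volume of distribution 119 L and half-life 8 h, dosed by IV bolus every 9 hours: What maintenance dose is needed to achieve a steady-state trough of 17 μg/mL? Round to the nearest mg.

2389 mg

τ/t½ = 9/8 ≈ 1.125, so f = (1/2)^(9/8) ≈ 0.458502.
Cmin,ss = (D/Vd)·f/(1−f), so D = Cmin,ss·Vd·(1−f)/f.
D = 17 × 119 × (1−f)/f ≈ 17 × 119 × 1.18102 ≈ 2389.20 mg.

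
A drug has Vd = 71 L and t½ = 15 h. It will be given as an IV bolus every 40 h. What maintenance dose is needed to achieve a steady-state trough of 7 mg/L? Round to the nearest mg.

2659 mg

τ/t½ = 40/15 ≈ 2.6667, so f = (1/2)^(40/15) ≈ 0.157490.
Cmin,ss = (D/Vd)·f/(1−f), so D = Cmin,ss·Vd·(1−f)/f.
D = 7 × 71 × (1−f)/f ≈ 7 × 71 × 5.34961 ≈ 2658.76 mg.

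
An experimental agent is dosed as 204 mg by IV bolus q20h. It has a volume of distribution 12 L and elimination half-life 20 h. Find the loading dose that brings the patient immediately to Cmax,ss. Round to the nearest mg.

408 mg

f = (1/2)^(20/20) ≈ 0.500000; accumulation ratio R = 1/(1−f) ≈ 2.00000.
Loading dose to hit Cmax,ss on first dose: D_load = D_maint·R ≈ 204 × 2.00000 ≈ 408.00 mg.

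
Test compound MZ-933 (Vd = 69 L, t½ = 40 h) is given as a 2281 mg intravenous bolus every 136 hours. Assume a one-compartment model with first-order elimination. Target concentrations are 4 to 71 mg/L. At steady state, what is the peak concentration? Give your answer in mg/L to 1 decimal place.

k = ln2/t½ = ln2/40 ≈ 0.017329 h⁻¹; fraction remaining f = e^(−kτ) = e^(−0.017329×136) ≈ 0.0947.
Accumulation ratio R = 1/(1 − f) ≈ 1/0.9053 ≈ 1.1046.
Each bolus raises the concentration by D/Vd = 2281/69 ≈ 33.058 mg/L.
Steady-state peak Cmax,ss = C₀·R ≈ 33.058 × 1.1046 ≈ 36.516 mg/L.
Peak 36.5 mg/L vs MTC 71 mg/L: below toxic threshold.

36.5 mg/L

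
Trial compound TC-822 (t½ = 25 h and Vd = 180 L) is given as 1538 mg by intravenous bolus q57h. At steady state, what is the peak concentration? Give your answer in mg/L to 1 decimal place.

Over one 57-h interval, 57/25 ≈ 2.28 half-lives elapse, leaving f ≈ 0.2059 of each dose.
At steady state, accumulation factor R = 1/(1 − e^(−kτ)) ≈ 1.2593.
Each bolus raises the concentration by D/Vd = 1538/180 ≈ 8.544 mg/L.
Cmax,ss = C₀/(1 − f) ≈ 8.544/0.7941 ≈ 10.759 mg/L.

10.8 mg/L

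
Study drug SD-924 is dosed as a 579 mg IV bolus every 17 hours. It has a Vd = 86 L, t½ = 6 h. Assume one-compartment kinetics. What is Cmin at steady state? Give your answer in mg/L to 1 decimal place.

1.1 mg/L

Over one 17-h interval, 17/6 ≈ 2.8333 half-lives elapse, leaving f ≈ 0.1403 of each dose.
Accumulation ratio R = 1/(1 − f) ≈ 1/0.8597 ≈ 1.1632.
Single-dose peak C₀ = D/Vd = 579/86 ≈ 6.733 mg/L.
Cmax,ss = C₀/(1 − f) ≈ 6.733/0.8597 ≈ 7.832 mg/L.
One interval later, Cmin,ss = Cmax,ss·e^(−kτ) ≈ 7.832 × 0.1403 ≈ 1.099 mg/L.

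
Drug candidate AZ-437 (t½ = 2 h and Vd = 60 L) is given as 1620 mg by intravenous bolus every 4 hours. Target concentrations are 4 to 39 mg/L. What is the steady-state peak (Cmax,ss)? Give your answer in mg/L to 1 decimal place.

The dosing interval is 2 half-lives, so f = 2^(−2) = 0.25.
At steady state, R = 1/(1 − 0.25) = 4/3.
Single-dose peak C₀ = D/Vd = 1620/60 = 27 mg/L.
Steady-state peak Cmax,ss = C₀·R = 27 × 4/3 ≈ 36.000 mg/L.
Peak 36.0 mg/L vs MTC 39 mg/L: below toxic threshold.

36.0 mg/L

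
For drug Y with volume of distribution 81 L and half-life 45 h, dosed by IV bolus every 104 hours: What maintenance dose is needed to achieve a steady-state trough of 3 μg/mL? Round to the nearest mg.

963 mg

τ/t½ = 104/45 ≈ 2.3111, so f = (1/2)^(104/45) ≈ 0.201505.
Cmin,ss = (D/Vd)·f/(1−f), so D = Cmin,ss·Vd·(1−f)/f.
D = 3 × 81 × (1−f)/f ≈ 3 × 81 × 3.96266 ≈ 962.93 mg.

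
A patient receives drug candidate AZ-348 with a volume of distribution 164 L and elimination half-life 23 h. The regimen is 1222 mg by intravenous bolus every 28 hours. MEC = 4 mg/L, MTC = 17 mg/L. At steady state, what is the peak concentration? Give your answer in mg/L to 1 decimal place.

τ/t½ = 28/23 ≈ 1.2174, so fraction remaining f = (1/2)^(28/23) ≈ 0.4301.
At steady state, accumulation factor R = 1/(1 − e^(−kτ)) ≈ 1.7547.
Each bolus raises the concentration by D/Vd = 1222/164 ≈ 7.451 mg/L.
Steady-state peak Cmax,ss = C₀·R ≈ 7.451 × 1.7547 ≈ 13.074 mg/L.
Peak 13.1 mg/L vs MTC 17 mg/L: below toxic threshold.

13.1 mg/L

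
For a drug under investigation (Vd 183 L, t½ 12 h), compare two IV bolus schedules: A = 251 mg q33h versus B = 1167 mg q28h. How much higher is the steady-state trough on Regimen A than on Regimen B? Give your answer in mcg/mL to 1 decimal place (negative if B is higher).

Regimen A: f = (1/2)^(33/12) ≈ 0.1487; Cmin,ss = (251/183)·f/(1−f) ≈ 0.240 mcg/mL.
Regimen B: f = (1/2)^(28/12) ≈ 0.1984; Cmin,ss = (1167/183)·f/(1−f) ≈ 1.578 mcg/mL.
Difference ≈ 0.240 − 1.578 ≈ -1.338 mcg/mL.

-1.3 mcg/mL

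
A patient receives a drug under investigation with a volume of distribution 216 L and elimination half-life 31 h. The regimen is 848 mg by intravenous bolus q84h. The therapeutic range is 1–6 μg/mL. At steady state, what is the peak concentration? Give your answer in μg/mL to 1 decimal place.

τ/t½ = 84/31 ≈ 2.7097, so fraction remaining f = (1/2)^(84/31) ≈ 0.1529.
Accumulation ratio R = 1/(1 − f) ≈ 1/0.8471 ≈ 1.1805.
Each bolus raises the concentration by D/Vd = 848/216 ≈ 3.926 μg/mL.
Steady-state peak Cmax,ss = C₀·R ≈ 3.926 × 1.1805 ≈ 4.635 μg/mL.
Peak 4.6 μg/mL vs MTC 6 μg/mL: below toxic threshold.

4.6 μg/mL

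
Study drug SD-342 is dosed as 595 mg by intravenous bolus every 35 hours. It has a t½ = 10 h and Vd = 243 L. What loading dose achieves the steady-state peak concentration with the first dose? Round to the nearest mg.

653 mg

f = (1/2)^(35/10) ≈ 0.088388; accumulation ratio R = 1/(1−f) ≈ 1.09696.
Loading dose to hit Cmax,ss on first dose: D_load = D_maint·R ≈ 595 × 1.09696 ≈ 652.69 mg.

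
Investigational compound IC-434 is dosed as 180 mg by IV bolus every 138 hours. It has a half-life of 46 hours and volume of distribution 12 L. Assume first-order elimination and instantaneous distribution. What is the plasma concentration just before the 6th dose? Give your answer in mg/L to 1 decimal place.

2.1 mg/L

f = (1/2)^(τ/t½) = (1/2)^(138/46) ≈ 0.1250.
C₀ = D/Vd = 180/12 ≈ 15.000 mg/L.
Before the 6th dose, 5 doses have been given. Superposition: Cmin = C₀·(f + f² + … + f^5).
≈ 15.000 × (0.1250 + 0.0156 + 0.0020 + 0.0002 + 0.0000) ≈ 15.000 × 0.1428 ≈ 2.142 mg/L.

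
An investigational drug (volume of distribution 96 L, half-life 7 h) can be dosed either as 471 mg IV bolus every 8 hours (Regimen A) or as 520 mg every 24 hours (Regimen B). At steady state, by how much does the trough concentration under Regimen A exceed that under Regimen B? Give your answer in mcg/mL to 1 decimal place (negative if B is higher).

Regimen A: f = (1/2)^(8/7) ≈ 0.4529; Cmin,ss = (471/96)·f/(1−f) ≈ 4.061 mcg/mL.
Regimen B: f = (1/2)^(24/7) ≈ 0.0929; Cmin,ss = (520/96)·f/(1−f) ≈ 0.555 mcg/mL.
Difference ≈ 4.061 − 0.555 ≈ 3.506 mcg/mL.

3.5 mcg/mL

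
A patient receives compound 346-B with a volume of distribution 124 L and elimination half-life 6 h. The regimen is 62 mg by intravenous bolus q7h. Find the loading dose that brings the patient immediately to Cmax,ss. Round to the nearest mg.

f = (1/2)^(7/6) ≈ 0.445449; accumulation ratio R = 1/(1−f) ≈ 1.80326.
Loading dose to hit Cmax,ss on first dose: D_load = D_maint·R ≈ 62 × 1.80326 ≈ 111.80 mg.

112 mg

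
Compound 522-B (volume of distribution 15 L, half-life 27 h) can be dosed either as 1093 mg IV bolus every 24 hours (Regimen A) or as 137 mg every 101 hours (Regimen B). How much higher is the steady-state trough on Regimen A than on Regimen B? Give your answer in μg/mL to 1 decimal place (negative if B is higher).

84.8 μg/mL

Regimen A: f = (1/2)^(24/27) ≈ 0.5400; Cmin,ss = (1093/15)·f/(1−f) ≈ 85.539 μg/mL.
Regimen B: f = (1/2)^(101/27) ≈ 0.0748; Cmin,ss = (137/15)·f/(1−f) ≈ 0.738 μg/mL.
Difference ≈ 85.539 − 0.738 ≈ 84.801 μg/mL.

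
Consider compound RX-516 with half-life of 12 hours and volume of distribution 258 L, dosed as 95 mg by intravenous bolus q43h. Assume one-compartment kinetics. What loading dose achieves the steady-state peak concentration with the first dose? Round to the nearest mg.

f = (1/2)^(43/12) ≈ 0.083427; accumulation ratio R = 1/(1−f) ≈ 1.09102.
Loading dose to hit Cmax,ss on first dose: D_load = D_maint·R ≈ 95 × 1.09102 ≈ 103.65 mg.

104 mg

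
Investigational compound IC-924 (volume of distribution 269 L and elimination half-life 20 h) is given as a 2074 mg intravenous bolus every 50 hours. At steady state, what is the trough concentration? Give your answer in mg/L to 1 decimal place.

τ/t½ = 50/20 ≈ 2.5, so fraction remaining f = (1/2)^(50/20) ≈ 0.1768.
Each bolus raises the concentration by D/Vd = 2074/269 ≈ 7.710 mg/L.
Steady-state trough Cmin,ss = C₀·f/(1−f) ≈ 7.710 × 0.1768/0.8232 ≈ 1.656 mg/L.

1.7 mg/L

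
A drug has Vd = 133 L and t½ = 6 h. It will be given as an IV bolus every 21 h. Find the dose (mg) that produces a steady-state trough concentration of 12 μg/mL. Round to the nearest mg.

16461 mg

τ/t½ = 21/6 ≈ 3.5, so f = (1/2)^(21/6) ≈ 0.088388.
Cmin,ss = (D/Vd)·f/(1−f), so D = Cmin,ss·Vd·(1−f)/f.
D = 12 × 133 × (1−f)/f ≈ 12 × 133 × 10.31375 ≈ 16460.75 mg.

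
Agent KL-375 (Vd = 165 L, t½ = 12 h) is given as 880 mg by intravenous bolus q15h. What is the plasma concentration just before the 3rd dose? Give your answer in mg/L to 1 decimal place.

f = (1/2)^(τ/t½) = (1/2)^(15/12) ≈ 0.4204.
C₀ = D/Vd = 880/165 ≈ 5.333 mg/L.
Before the 3rd dose, 2 doses have been given. Superposition: Cmin = C₀·(f + f²).
≈ 5.333 × (0.4204 + 0.1767) ≈ 5.333 × 0.5971 ≈ 3.184 mg/L.

3.2 mg/L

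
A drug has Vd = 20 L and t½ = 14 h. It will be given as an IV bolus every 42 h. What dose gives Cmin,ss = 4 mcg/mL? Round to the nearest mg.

560 mg

τ/t½ = 42/14 ≈ 3, so f = (1/2)^(42/14) ≈ 0.125000.
Cmin,ss = (D/Vd)·f/(1−f), so D = Cmin,ss·Vd·(1−f)/f.
D = 4 × 20 × (1−f)/f ≈ 4 × 20 × 7.00000 ≈ 560.00 mg.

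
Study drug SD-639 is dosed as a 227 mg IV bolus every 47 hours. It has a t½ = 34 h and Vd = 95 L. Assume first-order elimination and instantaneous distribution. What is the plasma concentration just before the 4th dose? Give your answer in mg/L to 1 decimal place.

f = (1/2)^(τ/t½) = (1/2)^(47/34) ≈ 0.3836.
C₀ = D/Vd = 227/95 ≈ 2.389 mg/L.
Before the 4th dose, 3 doses have been given. Superposition: Cmin = C₀·(f + f² + … + f^3).
≈ 2.389 × (0.3836 + 0.1471 + 0.0564) ≈ 2.389 × 0.5871 ≈ 1.403 mg/L.

1.4 mg/L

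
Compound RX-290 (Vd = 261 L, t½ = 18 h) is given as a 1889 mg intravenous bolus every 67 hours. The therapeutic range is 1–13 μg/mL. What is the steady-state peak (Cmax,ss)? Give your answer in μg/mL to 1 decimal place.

7.8 μg/mL

k = ln2/t½ = ln2/18 ≈ 0.038508 h⁻¹; fraction remaining f = e^(−kτ) = e^(−0.038508×67) ≈ 0.0758.
Accumulation ratio R = 1/(1 − f) ≈ 1/0.9242 ≈ 1.0820.
Single-dose peak C₀ = D/Vd = 1889/261 ≈ 7.238 μg/mL.
Cmax,ss = C₀/(1 − f) ≈ 7.238/0.9242 ≈ 7.832 μg/mL.
Peak 7.8 μg/mL vs MTC 13 μg/mL: below toxic threshold.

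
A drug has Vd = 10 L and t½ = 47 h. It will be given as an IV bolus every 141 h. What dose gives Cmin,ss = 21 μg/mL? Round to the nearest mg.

1470 mg

τ/t½ = 141/47 ≈ 3, so f = (1/2)^(141/47) ≈ 0.125000.
Cmin,ss = (D/Vd)·f/(1−f), so D = Cmin,ss·Vd·(1−f)/f.
D = 21 × 10 × (1−f)/f ≈ 21 × 10 × 7.00000 ≈ 1470.00 mg.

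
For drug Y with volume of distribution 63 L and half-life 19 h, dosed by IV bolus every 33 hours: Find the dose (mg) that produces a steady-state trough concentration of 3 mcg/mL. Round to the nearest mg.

τ/t½ = 33/19 ≈ 1.7368, so f = (1/2)^(33/19) ≈ 0.300026.
Cmin,ss = (D/Vd)·f/(1−f), so D = Cmin,ss·Vd·(1−f)/f.
D = 3 × 63 × (1−f)/f ≈ 3 × 63 × 2.33304 ≈ 440.94 mg.

441 mg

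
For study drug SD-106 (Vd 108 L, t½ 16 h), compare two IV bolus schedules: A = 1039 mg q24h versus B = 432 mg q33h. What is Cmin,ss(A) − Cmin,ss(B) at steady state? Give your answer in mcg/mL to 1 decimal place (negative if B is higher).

Regimen A: f = (1/2)^(24/16) ≈ 0.3536; Cmin,ss = (1039/108)·f/(1−f) ≈ 5.263 mcg/mL.
Regimen B: f = (1/2)^(33/16) ≈ 0.2394; Cmin,ss = (432/108)·f/(1−f) ≈ 1.259 mcg/mL.
Difference ≈ 5.263 − 1.259 ≈ 4.004 mcg/mL.

4.0 mcg/mL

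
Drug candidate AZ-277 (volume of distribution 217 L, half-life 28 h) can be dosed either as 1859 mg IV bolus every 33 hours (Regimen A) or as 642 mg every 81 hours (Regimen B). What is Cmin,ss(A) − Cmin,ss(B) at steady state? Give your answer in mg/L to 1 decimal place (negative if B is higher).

6.3 mg/L

Regimen A: f = (1/2)^(33/28) ≈ 0.4418; Cmin,ss = (1859/217)·f/(1−f) ≈ 6.780 mg/L.
Regimen B: f = (1/2)^(81/28) ≈ 0.1346; Cmin,ss = (642/217)·f/(1−f) ≈ 0.460 mg/L.
Difference ≈ 6.780 − 0.460 ≈ 6.320 mg/L.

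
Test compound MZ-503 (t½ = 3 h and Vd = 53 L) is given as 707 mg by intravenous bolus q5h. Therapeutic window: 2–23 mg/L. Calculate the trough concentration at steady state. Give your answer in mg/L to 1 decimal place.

k = ln2/t½ = ln2/3 ≈ 0.231049 h⁻¹; fraction remaining f = e^(−kτ) = e^(−0.231049×5) ≈ 0.3150.
At steady state, accumulation factor R = 1/(1 − e^(−kτ)) ≈ 1.4599.
Each bolus raises the concentration by D/Vd = 707/53 ≈ 13.340 mg/L.
Cmax,ss = C₀/(1 − f) ≈ 13.340/0.6850 ≈ 19.474 mg/L.
Steady-state trough Cmin,ss = Cmax,ss·f ≈ 19.474 × 0.3150 ≈ 6.134 mg/L.
Trough 6.1 mg/L vs MEC 2 mg/L: adequate.

6.1 mg/L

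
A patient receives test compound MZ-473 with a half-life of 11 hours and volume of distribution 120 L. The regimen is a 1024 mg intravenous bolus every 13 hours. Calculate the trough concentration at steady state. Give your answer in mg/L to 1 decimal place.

6.7 mg/L

τ/t½ = 13/11 ≈ 1.1818, so fraction remaining f = (1/2)^(13/11) ≈ 0.4408.
Single-dose peak C₀ = D/Vd = 1024/120 ≈ 8.533 mg/L.
Steady-state trough Cmin,ss = C₀·f/(1−f) ≈ 8.533 × 0.4408/0.5592 ≈ 6.726 mg/L.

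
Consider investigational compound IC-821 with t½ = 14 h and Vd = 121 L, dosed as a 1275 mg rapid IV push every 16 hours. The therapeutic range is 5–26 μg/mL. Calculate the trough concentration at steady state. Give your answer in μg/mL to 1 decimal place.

τ/t½ = 16/14 ≈ 1.1429, so fraction remaining f = (1/2)^(16/14) ≈ 0.4529.
Single-dose peak C₀ = D/Vd = 1275/121 ≈ 10.537 μg/mL.
Steady-state trough Cmin,ss = C₀·f/(1−f) ≈ 10.537 × 0.4529/0.5471 ≈ 8.723 μg/mL.
Trough 8.7 μg/mL vs MEC 5 μg/mL: adequate.

8.7 μg/mL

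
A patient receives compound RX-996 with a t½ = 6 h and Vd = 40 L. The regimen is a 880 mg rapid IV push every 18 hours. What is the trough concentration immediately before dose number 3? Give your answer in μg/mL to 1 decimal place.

f = (1/2)^(τ/t½) = (1/2)^(18/6) ≈ 0.1250.
C₀ = D/Vd = 880/40 ≈ 22.000 μg/mL.
Before the 3rd dose, 2 doses have been given. Superposition: Cmin = C₀·(f + f²).
≈ 22.000 × (0.1250 + 0.0156) ≈ 22.000 × 0.1406 ≈ 3.093 μg/mL.

3.1 μg/mL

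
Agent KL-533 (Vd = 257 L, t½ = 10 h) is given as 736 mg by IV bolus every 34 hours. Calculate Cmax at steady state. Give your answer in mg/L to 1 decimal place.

3.2 mg/L

τ/t½ = 34/10 ≈ 3.4, so fraction remaining f = (1/2)^(34/10) ≈ 0.0947.
Accumulation ratio R = 1/(1 − f) ≈ 1/0.9053 ≈ 1.1046.
Each bolus raises the concentration by D/Vd = 736/257 ≈ 2.864 mg/L.
Steady-state peak Cmax,ss = C₀·R ≈ 2.864 × 1.1046 ≈ 3.164 mg/L.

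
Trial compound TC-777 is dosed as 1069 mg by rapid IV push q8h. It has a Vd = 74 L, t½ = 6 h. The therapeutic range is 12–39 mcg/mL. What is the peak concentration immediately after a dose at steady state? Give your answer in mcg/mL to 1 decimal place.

24.0 mcg/mL

τ/t½ = 8/6 ≈ 1.3333, so fraction remaining f = (1/2)^(8/6) ≈ 0.3969.
At steady state, accumulation factor R = 1/(1 − e^(−kτ)) ≈ 1.6581.
Single-dose peak C₀ = D/Vd = 1069/74 ≈ 14.446 mcg/mL.
Steady-state peak Cmax,ss = C₀·R ≈ 14.446 × 1.6581 ≈ 23.953 mcg/mL.
Peak 24.0 mcg/mL vs MTC 39 mcg/mL: below toxic threshold.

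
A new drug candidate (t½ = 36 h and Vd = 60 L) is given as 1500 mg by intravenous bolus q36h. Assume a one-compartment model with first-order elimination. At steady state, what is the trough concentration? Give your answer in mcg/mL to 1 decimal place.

25.0 mcg/mL

The dosing interval is 1 half-life, so f = 2^(−1) = 0.5.
Accumulation ratio R = 1/(1 − f) = 1/0.5 = 2/1.
Single-dose peak C₀ = D/Vd = 1500/60 = 25 mcg/mL.
Steady-state peak Cmax,ss = C₀·R = 25 × 2/1 ≈ 50.000 mcg/mL.
Steady-state trough Cmin,ss = Cmax,ss·f ≈ 50.000 × 0.5 ≈ 25.000 mcg/mL.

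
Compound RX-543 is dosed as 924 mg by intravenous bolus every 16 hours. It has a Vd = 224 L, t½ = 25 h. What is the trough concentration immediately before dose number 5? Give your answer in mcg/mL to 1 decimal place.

f = (1/2)^(τ/t½) = (1/2)^(16/25) ≈ 0.6417.
C₀ = D/Vd = 924/224 ≈ 4.125 mcg/mL.
Before the 5th dose, 4 doses have been given. Superposition: Cmin = C₀·(f + f² + … + f^4).
≈ 4.125 × (0.6417 + 0.4118 + 0.2642 + 0.1696) ≈ 4.125 × 1.4873 ≈ 6.135 mcg/mL.

6.1 mcg/mL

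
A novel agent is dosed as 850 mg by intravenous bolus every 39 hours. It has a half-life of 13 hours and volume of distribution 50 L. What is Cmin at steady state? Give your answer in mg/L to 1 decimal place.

2.4 mg/L

τ = 39 h = 3 half-lives, so f = (1/2)^3 = 0.125.
Accumulation ratio R = 1/(1 − f) = 1/0.875 = 8/7.
Single-dose peak C₀ = D/Vd = 850/50 = 17 mg/L.
Steady-state peak Cmax,ss = C₀·R = 17 × 8/7 ≈ 19.429 mg/L.
Steady-state trough Cmin,ss = Cmax,ss·f ≈ 19.429 × 0.125 ≈ 2.429 mg/L.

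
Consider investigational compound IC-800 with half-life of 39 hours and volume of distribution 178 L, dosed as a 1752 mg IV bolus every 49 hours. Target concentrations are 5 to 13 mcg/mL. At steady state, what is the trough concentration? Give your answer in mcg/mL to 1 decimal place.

τ/t½ = 49/39 ≈ 1.2564, so fraction remaining f = (1/2)^(49/39) ≈ 0.4186.
At steady state, accumulation factor R = 1/(1 − e^(−kτ)) ≈ 1.7200.
Each bolus raises the concentration by D/Vd = 1752/178 ≈ 9.843 mcg/mL.
Cmax,ss = C₀/(1 − f) ≈ 9.843/0.5814 ≈ 16.930 mcg/mL.
One interval later, Cmin,ss = Cmax,ss·e^(−kτ) ≈ 16.930 × 0.4186 ≈ 7.087 mcg/mL.
Trough 7.1 mcg/mL vs MEC 5 mcg/mL: adequate.

7.1 mcg/mL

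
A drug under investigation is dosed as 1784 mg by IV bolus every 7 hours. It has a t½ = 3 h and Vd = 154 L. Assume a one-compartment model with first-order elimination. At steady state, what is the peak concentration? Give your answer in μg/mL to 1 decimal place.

14.5 μg/mL

k = ln2/t½ = ln2/3 ≈ 0.231049 h⁻¹; fraction remaining f = e^(−kτ) = e^(−0.231049×7) ≈ 0.1984.
At steady state, accumulation factor R = 1/(1 − e^(−kτ)) ≈ 1.2475.
Each bolus raises the concentration by D/Vd = 1784/154 ≈ 11.584 μg/mL.
Steady-state peak Cmax,ss = C₀·R ≈ 11.584 × 1.2475 ≈ 14.451 μg/mL.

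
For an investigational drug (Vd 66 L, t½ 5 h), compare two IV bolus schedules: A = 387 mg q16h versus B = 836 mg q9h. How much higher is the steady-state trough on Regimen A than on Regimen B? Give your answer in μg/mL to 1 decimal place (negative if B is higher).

-4.4 μg/mL

Regimen A: f = (1/2)^(16/5) ≈ 0.1088; Cmin,ss = (387/66)·f/(1−f) ≈ 0.716 μg/mL.
Regimen B: f = (1/2)^(9/5) ≈ 0.2872; Cmin,ss = (836/66)·f/(1−f) ≈ 5.104 μg/mL.
Difference ≈ 0.716 − 5.104 ≈ -4.388 μg/mL.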